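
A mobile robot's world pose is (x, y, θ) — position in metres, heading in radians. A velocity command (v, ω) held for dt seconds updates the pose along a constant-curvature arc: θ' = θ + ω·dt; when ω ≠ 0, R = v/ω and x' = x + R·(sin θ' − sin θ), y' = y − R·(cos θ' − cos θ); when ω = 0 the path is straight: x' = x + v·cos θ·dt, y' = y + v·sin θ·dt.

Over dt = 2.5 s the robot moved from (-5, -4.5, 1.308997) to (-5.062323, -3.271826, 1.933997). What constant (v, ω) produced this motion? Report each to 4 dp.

v = 0.5000, ω = 0.2500

Δθ = 1.933997 − 1.308997 = 0.625000
ω = Δθ/dt = 0.625000/2.5 = 0.2500
R = −Δy/(cos θ' − cos θ) = 2.0000
v = R·ω = 2.0000·0.2500 = 0.5000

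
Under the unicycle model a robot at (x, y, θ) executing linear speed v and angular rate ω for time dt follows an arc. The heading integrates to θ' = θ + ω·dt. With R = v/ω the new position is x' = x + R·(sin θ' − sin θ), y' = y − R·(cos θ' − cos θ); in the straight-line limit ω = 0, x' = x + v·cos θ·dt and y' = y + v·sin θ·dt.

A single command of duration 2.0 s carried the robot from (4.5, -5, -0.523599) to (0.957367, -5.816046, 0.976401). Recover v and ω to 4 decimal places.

Δθ = 0.976401 − -0.523599 = 1.500000
ω = Δθ/dt = 1.500000/2.0 = 0.7500
R = Δx/(sin θ' − sin θ) = -2.6667
v = R·ω = -2.6667·0.7500 = -2.0000

v = -2.0000, ω = 0.7500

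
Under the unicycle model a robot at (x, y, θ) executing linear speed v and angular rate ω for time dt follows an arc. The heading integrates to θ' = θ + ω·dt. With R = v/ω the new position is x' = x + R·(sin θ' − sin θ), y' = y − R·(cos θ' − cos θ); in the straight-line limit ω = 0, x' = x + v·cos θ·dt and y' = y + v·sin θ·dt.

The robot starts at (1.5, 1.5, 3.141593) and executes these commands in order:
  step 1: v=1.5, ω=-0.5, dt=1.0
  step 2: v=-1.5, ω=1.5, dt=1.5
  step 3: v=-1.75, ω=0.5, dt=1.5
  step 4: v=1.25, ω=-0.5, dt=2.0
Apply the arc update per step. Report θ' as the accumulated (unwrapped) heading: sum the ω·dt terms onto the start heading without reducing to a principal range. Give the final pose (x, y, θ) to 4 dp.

(1.1734, 2.9235, 4.6416)

step 1: θ'=2.6416 (R=-3.0000) → pose (0.0617, 1.8673, 2.6416)
step 2: θ'=4.8916 (R=-1.0000) → pose (1.5251, 2.9231, 4.8916)
step 3: θ'=5.6416 (R=-3.5000) → pose (0.1758, 5.1032, 5.6416)
step 4: θ'=4.6416 (R=-2.5000) → pose (1.1734, 2.9235, 4.6416)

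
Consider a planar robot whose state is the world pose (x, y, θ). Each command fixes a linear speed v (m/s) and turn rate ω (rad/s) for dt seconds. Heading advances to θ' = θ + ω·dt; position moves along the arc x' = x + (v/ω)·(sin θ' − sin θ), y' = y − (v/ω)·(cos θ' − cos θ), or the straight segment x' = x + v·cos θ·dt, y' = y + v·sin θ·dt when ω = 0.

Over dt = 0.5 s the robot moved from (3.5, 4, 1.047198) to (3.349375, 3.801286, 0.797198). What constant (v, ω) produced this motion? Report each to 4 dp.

v = -0.5000, ω = -0.5000

Δθ = 0.797198 − 1.047198 = -0.250000
ω = Δθ/dt = -0.250000/0.5 = -0.5000
R = −Δy/(cos θ' − cos θ) = 1.0000
v = R·ω = 1.0000·-0.5000 = -0.5000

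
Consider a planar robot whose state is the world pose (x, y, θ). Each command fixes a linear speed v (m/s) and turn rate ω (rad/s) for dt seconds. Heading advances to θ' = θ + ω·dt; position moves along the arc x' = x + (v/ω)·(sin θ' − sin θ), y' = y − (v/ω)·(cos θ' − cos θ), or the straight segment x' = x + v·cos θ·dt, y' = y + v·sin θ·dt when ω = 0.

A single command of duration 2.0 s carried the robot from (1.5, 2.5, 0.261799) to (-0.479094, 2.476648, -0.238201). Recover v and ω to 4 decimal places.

v = -1.0000, ω = -0.2500

Δθ = -0.238201 − 0.261799 = -0.500000
ω = Δθ/dt = -0.500000/2.0 = -0.2500
R = Δx/(sin θ' − sin θ) = 4.0000
v = R·ω = 4.0000·-0.2500 = -1.0000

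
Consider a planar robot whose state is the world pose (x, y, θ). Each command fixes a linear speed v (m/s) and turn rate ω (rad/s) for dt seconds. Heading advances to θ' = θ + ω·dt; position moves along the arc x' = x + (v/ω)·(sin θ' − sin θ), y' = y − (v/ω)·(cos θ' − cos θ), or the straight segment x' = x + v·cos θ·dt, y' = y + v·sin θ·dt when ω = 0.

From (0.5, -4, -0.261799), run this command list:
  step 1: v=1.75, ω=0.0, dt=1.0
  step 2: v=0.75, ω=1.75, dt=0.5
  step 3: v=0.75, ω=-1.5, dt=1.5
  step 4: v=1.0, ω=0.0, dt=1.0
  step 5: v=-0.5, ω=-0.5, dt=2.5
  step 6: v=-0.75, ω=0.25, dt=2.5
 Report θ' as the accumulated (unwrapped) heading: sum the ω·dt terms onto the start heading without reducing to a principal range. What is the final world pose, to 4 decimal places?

(5.5701, -3.9362, -2.2618)

step 1: θ'=-0.2618 (straight) → pose (2.1904, -4.4529, -0.2618)
step 2: θ'=0.6132 (R=0.4286) → pose (2.5479, -4.3895, 0.6132)
step 3: θ'=-1.6368 (R=-0.5000) → pose (3.3346, -4.8313, -1.6368)
step 4: θ'=-1.6368 (straight) → pose (3.2686, -5.8292, -1.6368)
step 5: θ'=-2.8868 (R=1.0000) → pose (4.0144, -4.9274, -2.8868)
step 6: θ'=-2.2618 (R=-3.0000) → pose (5.5701, -3.9362, -2.2618)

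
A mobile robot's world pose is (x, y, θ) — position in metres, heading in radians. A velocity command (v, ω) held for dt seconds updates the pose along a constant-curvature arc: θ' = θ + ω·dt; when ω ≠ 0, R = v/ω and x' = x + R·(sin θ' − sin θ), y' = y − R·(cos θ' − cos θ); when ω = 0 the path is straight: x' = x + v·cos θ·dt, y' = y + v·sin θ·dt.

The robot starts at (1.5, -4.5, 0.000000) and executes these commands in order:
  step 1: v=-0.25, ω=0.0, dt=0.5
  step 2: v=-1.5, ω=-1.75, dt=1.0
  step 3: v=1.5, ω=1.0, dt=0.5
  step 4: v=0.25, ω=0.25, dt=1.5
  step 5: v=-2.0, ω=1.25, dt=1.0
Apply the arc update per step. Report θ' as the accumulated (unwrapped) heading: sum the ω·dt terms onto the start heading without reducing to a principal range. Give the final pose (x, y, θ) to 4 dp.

step 1: θ'=0.0000 (straight) → pose (1.3750, -4.5000, 0.0000)
step 2: θ'=-1.7500 (R=0.8571) → pose (0.5316, -3.4901, -1.7500)
step 3: θ'=-1.2500 (R=1.5000) → pose (0.5841, -4.2304, -1.2500)
step 4: θ'=-0.8750 (R=1.0000) → pose (0.7655, -4.5561, -0.8750)
step 5: θ'=0.3750 (R=-1.6000) → pose (-1.0486, -4.0929, 0.3750)

(-1.0486, -4.0929, 0.3750)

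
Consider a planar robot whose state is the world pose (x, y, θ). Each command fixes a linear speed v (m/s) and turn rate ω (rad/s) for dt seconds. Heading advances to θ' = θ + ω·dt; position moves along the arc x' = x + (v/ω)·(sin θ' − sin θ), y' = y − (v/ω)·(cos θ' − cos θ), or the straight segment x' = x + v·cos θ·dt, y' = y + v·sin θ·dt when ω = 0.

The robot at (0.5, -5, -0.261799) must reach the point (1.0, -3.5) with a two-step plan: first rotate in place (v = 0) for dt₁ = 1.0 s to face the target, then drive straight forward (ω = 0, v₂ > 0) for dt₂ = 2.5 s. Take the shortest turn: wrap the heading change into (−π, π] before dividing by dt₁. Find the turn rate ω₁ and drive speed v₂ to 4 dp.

heading to target = atan2(-3.5−-5, 1−0.5) = 1.2490
Δθ = wrap(1.2490 − -0.2618) = 1.5108; ω₁ = Δθ/dt₁ = 1.5108
distance = √((1−0.5)² + (-3.5−-5)²) = 1.5811; v₂ = distance/dt₂ = 0.6325

ω₁ = 1.5108, v₂ = 0.6325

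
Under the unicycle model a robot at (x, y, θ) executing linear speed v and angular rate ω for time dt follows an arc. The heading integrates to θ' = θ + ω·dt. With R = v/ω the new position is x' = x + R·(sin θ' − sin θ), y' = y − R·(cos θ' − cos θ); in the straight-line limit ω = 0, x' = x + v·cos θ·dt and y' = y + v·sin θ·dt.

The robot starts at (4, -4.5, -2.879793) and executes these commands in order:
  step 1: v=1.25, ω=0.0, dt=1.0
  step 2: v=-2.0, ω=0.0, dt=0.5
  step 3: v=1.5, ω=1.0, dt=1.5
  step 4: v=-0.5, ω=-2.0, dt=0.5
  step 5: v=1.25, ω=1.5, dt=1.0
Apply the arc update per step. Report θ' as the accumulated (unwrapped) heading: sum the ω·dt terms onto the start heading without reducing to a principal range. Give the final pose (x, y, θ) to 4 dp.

(2.6799, -7.2041, -0.8798)

step 1: θ'=-2.8798 (straight) → pose (2.7926, -4.8235, -2.8798)
step 2: θ'=-2.8798 (straight) → pose (3.7585, -4.5647, -2.8798)
step 3: θ'=-1.3798 (R=1.5000) → pose (2.6740, -6.2984, -1.3798)
step 4: θ'=-2.3798 (R=0.2500) → pose (2.7469, -6.0700, -2.3798)
step 5: θ'=-0.8798 (R=0.8333) → pose (2.6799, -7.2041, -0.8798)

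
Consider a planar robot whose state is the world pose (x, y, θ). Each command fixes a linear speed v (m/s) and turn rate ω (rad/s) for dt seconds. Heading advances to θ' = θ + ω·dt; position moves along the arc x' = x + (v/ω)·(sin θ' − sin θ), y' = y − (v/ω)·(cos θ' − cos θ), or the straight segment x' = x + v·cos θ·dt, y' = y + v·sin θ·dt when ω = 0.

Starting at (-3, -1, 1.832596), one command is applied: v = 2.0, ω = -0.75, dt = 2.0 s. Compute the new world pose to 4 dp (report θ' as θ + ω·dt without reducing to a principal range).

θ' = 1.8326 + -0.75·2.0 = 0.3326
R = v/ω = 2.0/-0.75 = -2.6667
x' = -3 + -2.6667·(sin 0.3326 − sin 1.8326) = -1.2949
y' = -1 − -2.6667·(cos 0.3326 − cos 1.8326) = 2.2107

(-1.2949, 2.2107, 0.3326)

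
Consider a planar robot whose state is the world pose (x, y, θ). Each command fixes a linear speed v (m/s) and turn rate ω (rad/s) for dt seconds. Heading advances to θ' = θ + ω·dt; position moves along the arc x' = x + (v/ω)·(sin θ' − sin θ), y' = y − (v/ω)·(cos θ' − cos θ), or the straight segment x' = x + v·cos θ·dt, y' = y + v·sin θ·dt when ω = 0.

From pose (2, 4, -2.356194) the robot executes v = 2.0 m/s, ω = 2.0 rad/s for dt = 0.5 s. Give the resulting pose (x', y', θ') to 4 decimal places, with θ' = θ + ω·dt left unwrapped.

(1.7300, 3.0799, -1.3562)

θ' = -2.3562 + 2.0·0.5 = -1.3562
R = v/ω = 2.0/2.0 = 1.0000
x' = 2 + 1.0000·(sin -1.3562 − sin -2.3562) = 1.7300
y' = 4 − 1.0000·(cos -1.3562 − cos -2.3562) = 3.0799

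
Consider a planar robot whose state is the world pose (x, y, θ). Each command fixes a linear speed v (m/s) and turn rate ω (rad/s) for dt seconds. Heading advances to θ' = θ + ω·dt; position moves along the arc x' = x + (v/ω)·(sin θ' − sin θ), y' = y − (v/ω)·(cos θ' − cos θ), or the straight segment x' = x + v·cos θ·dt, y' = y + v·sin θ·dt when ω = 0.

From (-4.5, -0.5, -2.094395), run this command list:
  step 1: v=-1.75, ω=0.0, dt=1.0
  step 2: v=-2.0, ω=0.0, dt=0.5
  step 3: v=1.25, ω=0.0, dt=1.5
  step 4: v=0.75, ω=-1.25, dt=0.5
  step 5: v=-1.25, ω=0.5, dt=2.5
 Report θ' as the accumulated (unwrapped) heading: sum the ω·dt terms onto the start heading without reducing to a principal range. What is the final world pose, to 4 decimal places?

step 1: θ'=-2.0944 (straight) → pose (-3.6250, 1.0155, -2.0944)
step 2: θ'=-2.0944 (straight) → pose (-3.1250, 1.8816, -2.0944)
step 3: θ'=-2.0944 (straight) → pose (-4.0625, 0.2578, -2.0944)
step 4: θ'=-2.7194 (R=-0.6000) → pose (-4.3363, 0.0105, -2.7194)
step 5: θ'=-1.4694 (R=-2.5000) → pose (-2.8735, 2.5440, -1.4694)

(-2.8735, 2.5440, -1.4694)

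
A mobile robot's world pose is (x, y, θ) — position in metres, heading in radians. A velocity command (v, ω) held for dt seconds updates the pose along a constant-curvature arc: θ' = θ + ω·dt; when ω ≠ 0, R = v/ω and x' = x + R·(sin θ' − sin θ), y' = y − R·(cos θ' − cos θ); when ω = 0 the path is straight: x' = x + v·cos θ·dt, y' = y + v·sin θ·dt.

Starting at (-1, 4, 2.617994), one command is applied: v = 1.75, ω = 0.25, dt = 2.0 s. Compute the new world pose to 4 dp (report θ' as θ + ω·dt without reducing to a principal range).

(-4.3348, 4.9359, 3.1180)

θ' = 2.6180 + 0.25·2.0 = 3.1180
R = v/ω = 1.75/0.25 = 7.0000
x' = -1 + 7.0000·(sin 3.1180 − sin 2.6180) = -4.3348
y' = 4 − 7.0000·(cos 3.1180 − cos 2.6180) = 4.9359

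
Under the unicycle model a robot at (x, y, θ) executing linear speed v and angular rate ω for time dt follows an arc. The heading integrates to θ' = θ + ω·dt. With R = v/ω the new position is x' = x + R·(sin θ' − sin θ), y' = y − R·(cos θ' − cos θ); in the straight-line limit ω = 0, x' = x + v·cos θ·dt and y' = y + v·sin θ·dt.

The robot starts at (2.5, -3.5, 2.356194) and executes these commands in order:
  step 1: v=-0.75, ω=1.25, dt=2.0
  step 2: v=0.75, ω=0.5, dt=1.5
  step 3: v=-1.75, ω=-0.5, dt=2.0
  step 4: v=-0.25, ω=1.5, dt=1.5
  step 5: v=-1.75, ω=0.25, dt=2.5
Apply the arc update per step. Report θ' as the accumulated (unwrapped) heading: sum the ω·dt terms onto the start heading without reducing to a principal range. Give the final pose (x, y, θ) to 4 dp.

(-0.2050, -4.0196, 7.4812)

step 1: θ'=4.8562 (R=-0.6000) → pose (3.5181, -2.9898, 4.8562)
step 2: θ'=5.6062 (R=1.5000) → pose (4.0629, -3.9440, 5.6062)
step 3: θ'=4.6062 (R=3.5000) → pose (2.7752, -0.8449, 4.6062)
step 4: θ'=6.8562 (R=-0.1667) → pose (2.5191, -0.6872, 6.8562)
step 5: θ'=7.4812 (R=-7.0000) → pose (-0.2050, -4.0196, 7.4812)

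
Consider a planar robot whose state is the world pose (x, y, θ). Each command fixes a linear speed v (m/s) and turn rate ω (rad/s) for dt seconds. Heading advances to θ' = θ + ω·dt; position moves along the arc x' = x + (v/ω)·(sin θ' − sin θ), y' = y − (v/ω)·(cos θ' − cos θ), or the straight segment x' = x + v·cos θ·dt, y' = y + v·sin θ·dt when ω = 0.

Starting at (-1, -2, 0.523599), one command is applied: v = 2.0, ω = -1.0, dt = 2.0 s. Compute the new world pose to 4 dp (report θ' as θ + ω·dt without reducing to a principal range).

(1.9911, -3.5435, -1.4764)

θ' = 0.5236 + -1.0·2.0 = -1.4764
R = v/ω = 2.0/-1.0 = -2.0000
x' = -1 + -2.0000·(sin -1.4764 − sin 0.5236) = 1.9911
y' = -2 − -2.0000·(cos -1.4764 − cos 0.5236) = -3.5435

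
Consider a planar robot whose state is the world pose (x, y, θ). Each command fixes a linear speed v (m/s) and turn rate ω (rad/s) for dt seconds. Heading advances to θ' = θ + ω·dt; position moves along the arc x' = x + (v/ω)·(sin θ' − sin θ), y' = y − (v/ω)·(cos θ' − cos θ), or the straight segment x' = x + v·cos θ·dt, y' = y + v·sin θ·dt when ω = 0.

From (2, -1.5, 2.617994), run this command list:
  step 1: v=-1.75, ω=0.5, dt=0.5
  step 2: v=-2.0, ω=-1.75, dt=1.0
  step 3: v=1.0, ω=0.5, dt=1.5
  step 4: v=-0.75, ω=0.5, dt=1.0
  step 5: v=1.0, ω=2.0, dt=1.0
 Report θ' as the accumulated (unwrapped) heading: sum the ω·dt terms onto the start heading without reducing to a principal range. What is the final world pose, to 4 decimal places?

(3.2032, -2.8011, 4.3680)

step 1: θ'=2.8680 (R=-3.5000) → pose (2.8043, -1.8387, 2.8680)
step 2: θ'=1.1180 (R=1.1429) → pose (3.5232, -3.4391, 1.1180)
step 3: θ'=1.8680 (R=2.0000) → pose (3.6371, -1.9784, 1.8680)
step 4: θ'=2.3680 (R=-1.5000) → pose (4.0232, -2.6122, 2.3680)
step 5: θ'=4.3680 (R=0.5000) → pose (3.2032, -2.8011, 4.3680)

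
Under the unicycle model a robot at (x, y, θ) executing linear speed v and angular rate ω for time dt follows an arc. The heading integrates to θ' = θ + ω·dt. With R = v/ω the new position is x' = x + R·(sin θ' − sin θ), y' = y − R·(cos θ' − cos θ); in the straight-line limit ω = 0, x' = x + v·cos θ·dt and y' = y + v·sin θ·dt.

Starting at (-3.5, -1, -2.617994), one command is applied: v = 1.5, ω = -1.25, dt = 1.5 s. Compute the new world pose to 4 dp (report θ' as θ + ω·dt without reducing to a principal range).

(-5.2712, -0.2219, -4.4930)

θ' = -2.6180 + -1.25·1.5 = -4.4930
R = v/ω = 1.5/-1.25 = -1.2000
x' = -3.5 + -1.2000·(sin -4.4930 − sin -2.6180) = -5.2712
y' = -1 − -1.2000·(cos -4.4930 − cos -2.6180) = -0.2219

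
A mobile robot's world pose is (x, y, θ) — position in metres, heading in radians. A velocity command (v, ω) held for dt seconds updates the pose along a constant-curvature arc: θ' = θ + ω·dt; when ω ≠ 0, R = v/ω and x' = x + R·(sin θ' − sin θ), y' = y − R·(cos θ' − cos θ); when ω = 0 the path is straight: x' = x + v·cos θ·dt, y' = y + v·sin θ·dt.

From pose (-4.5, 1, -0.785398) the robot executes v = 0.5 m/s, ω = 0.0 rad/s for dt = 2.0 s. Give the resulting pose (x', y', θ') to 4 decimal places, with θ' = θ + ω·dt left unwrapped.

(-3.7929, 0.2929, -0.7854)

θ' = -0.7854 + 0.0·2.0 = -0.7854
ω = 0 → straight: x' = -4.5 + 0.5·cos(-0.7854)·2.0 = -3.7929
y' = 1 + 0.5·sin(-0.7854)·2.0 = 0.2929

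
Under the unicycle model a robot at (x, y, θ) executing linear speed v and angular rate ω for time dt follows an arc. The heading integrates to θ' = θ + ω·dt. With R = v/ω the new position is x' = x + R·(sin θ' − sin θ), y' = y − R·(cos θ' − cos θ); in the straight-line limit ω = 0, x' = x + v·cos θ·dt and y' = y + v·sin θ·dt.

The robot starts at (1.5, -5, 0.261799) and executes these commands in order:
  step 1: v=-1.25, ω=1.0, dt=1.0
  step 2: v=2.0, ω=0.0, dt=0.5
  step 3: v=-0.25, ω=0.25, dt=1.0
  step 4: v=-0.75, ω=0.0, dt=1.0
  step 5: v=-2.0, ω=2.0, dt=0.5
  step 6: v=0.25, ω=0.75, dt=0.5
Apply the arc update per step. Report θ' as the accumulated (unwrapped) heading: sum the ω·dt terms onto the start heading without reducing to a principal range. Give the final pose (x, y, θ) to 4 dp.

(1.1440, -6.6824, 2.8868)

step 1: θ'=1.2618 (R=-1.2500) → pose (0.6327, -5.8273, 1.2618)
step 2: θ'=1.2618 (straight) → pose (0.9368, -4.8746, 1.2618)
step 3: θ'=1.5118 (R=-1.0000) → pose (0.8912, -5.1198, 1.5118)
step 4: θ'=1.5118 (straight) → pose (0.8470, -5.8685, 1.5118)
step 5: θ'=2.5118 (R=-1.0000) → pose (1.2563, -6.7356, 2.5118)
step 6: θ'=2.8868 (R=0.3333) → pose (1.1440, -6.6824, 2.8868)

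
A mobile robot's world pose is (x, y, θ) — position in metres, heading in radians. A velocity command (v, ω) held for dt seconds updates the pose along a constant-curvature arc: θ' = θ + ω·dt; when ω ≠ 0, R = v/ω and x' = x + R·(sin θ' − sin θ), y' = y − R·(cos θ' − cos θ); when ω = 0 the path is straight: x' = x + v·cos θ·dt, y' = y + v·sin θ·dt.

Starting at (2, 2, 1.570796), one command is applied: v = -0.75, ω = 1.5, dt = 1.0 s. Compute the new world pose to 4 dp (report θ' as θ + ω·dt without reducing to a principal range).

(2.4646, 1.5013, 3.0708)

θ' = 1.5708 + 1.5·1.0 = 3.0708
R = v/ω = -0.75/1.5 = -0.5000
x' = 2 + -0.5000·(sin 3.0708 − sin 1.5708) = 2.4646
y' = 2 − -0.5000·(cos 3.0708 − cos 1.5708) = 1.5013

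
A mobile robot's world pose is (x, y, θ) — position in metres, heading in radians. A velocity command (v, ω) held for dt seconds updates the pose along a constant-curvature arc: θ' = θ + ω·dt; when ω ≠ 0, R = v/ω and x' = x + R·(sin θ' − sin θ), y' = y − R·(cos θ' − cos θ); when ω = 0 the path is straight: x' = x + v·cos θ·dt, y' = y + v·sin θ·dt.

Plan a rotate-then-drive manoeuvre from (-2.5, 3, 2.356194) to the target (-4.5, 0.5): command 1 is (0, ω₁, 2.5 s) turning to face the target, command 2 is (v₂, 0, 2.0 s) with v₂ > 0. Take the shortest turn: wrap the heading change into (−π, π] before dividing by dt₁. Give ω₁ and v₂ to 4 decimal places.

heading to target = atan2(0.5−3, -4.5−-2.5) = -2.2455
Δθ = wrap(-2.2455 − 2.3562) = 1.6815; ω₁ = Δθ/dt₁ = 0.6726
distance = √((-4.5−-2.5)² + (0.5−3)²) = 3.2016; v₂ = distance/dt₂ = 1.6008

ω₁ = 0.6726, v₂ = 1.6008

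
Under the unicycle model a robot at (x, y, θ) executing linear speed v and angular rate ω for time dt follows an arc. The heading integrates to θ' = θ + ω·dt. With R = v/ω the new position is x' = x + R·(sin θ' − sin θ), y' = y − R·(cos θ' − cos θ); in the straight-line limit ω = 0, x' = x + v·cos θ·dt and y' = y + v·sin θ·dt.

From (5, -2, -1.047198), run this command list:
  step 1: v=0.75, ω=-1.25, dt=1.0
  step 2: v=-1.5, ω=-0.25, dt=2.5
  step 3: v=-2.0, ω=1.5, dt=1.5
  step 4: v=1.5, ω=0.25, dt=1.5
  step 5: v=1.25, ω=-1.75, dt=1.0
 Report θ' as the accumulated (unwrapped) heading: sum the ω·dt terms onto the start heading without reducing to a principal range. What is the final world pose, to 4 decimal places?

step 1: θ'=-2.2972 (R=-0.6000) → pose (4.9289, -2.6985, -2.2972)
step 2: θ'=-2.9222 (R=6.0000) → pose (8.1085, -0.8274, -2.9222)
step 3: θ'=-0.6722 (R=-1.3333) → pose (8.6486, 1.5172, -0.6722)
step 4: θ'=-0.2972 (R=6.0000) → pose (10.6278, 0.4750, -0.2972)
step 5: θ'=-2.0472 (R=-0.7143) → pose (11.0534, -0.5356, -2.0472)

(11.0534, -0.5356, -2.0472)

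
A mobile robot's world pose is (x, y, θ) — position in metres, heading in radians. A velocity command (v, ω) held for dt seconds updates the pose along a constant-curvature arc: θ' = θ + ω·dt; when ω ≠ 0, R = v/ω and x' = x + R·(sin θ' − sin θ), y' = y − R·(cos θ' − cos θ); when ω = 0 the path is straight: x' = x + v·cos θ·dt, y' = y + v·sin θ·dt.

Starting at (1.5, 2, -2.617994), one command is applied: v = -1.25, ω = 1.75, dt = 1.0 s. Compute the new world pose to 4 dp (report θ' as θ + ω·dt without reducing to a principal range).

θ' = -2.6180 + 1.75·1.0 = -0.8680
R = v/ω = -1.25/1.75 = -0.7143
x' = 1.5 + -0.7143·(sin -0.8680 − sin -2.6180) = 1.6879
y' = 2 − -0.7143·(cos -0.8680 − cos -2.6180) = 3.0803

(1.6879, 3.0803, -0.8680)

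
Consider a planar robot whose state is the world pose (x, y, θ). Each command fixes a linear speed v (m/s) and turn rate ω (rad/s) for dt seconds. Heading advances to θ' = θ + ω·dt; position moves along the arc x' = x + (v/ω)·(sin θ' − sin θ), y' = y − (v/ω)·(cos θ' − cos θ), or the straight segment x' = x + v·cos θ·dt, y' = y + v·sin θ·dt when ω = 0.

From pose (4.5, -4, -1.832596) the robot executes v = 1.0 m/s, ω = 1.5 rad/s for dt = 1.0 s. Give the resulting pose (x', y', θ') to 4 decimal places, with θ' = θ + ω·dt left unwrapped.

θ' = -1.8326 + 1.5·1.0 = -0.3326
R = v/ω = 1.0/1.5 = 0.6667
x' = 4.5 + 0.6667·(sin -0.3326 − sin -1.8326) = 4.9263
y' = -4 − 0.6667·(cos -0.3326 − cos -1.8326) = -4.8027

(4.9263, -4.8027, -0.3326)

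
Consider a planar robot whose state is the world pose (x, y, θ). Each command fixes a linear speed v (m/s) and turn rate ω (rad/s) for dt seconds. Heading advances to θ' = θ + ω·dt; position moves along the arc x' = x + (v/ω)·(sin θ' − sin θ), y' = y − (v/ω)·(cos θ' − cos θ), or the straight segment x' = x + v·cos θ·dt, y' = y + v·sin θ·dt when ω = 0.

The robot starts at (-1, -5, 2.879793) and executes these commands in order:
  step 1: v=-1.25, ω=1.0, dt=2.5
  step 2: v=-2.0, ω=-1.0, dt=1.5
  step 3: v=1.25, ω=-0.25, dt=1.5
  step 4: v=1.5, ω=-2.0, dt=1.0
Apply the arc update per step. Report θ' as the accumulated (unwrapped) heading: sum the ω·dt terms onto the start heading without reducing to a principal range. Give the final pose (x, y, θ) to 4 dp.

step 1: θ'=5.3798 (R=-1.2500) → pose (0.3053, -3.0189, 5.3798)
step 2: θ'=3.8798 (R=2.0000) → pose (0.5303, -0.3016, 3.8798)
step 3: θ'=3.5048 (R=-5.0000) → pose (-1.0582, -1.2771, 3.5048)
step 4: θ'=1.5048 (R=-0.7500) → pose (-2.0730, -0.5265, 1.5048)

(-2.0730, -0.5265, 1.5048)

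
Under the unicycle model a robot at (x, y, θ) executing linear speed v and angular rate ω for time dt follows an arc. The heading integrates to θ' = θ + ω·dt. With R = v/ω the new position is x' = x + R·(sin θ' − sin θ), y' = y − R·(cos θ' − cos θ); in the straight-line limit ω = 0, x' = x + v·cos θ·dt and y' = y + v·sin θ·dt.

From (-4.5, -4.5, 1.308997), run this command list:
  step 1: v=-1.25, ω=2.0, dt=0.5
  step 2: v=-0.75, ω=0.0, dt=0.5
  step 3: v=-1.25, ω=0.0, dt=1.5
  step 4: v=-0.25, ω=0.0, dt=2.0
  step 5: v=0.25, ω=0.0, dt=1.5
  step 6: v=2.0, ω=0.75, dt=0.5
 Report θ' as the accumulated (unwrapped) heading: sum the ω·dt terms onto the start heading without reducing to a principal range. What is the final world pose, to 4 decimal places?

step 1: θ'=2.3090 (R=-0.6250) → pose (-4.3586, -5.0824, 2.3090)
step 2: θ'=2.3090 (straight) → pose (-4.1062, -5.3597, 2.3090)
step 3: θ'=2.3090 (straight) → pose (-2.8444, -6.7466, 2.3090)
step 4: θ'=2.3090 (straight) → pose (-2.5080, -7.1165, 2.3090)
step 5: θ'=2.3090 (straight) → pose (-2.7603, -6.8391, 2.3090)
step 6: θ'=2.6840 (R=2.6667) → pose (-3.5547, -6.2413, 2.6840)

(-3.5547, -6.2413, 2.6840)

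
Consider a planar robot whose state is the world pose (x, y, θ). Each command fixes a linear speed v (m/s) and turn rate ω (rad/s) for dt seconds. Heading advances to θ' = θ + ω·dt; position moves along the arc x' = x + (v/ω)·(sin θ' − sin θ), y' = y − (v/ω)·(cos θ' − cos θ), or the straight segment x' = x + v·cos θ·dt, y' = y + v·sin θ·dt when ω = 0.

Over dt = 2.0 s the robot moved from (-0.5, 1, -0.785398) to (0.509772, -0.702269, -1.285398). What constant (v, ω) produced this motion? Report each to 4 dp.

v = 1.0000, ω = -0.2500

Δθ = -1.285398 − -0.785398 = -0.500000
ω = Δθ/dt = -0.500000/2.0 = -0.2500
R = −Δy/(cos θ' − cos θ) = -4.0000
v = R·ω = -4.0000·-0.2500 = 1.0000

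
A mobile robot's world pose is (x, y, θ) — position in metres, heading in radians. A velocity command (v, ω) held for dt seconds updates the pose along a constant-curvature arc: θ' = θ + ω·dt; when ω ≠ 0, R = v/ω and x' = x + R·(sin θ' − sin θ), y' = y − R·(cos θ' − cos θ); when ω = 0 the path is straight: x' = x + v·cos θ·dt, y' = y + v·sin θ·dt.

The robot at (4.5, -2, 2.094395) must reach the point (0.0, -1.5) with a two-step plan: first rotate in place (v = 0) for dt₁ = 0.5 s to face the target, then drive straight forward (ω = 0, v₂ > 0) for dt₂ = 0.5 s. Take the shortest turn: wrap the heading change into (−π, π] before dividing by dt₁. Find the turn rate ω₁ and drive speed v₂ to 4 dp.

ω₁ = 1.8731, v₂ = 9.0554

heading to target = atan2(-1.5−-2, 0−4.5) = 3.0309
Δθ = wrap(3.0309 − 2.0944) = 0.9365; ω₁ = Δθ/dt₁ = 1.8731
distance = √((0−4.5)² + (-1.5−-2)²) = 4.5277; v₂ = distance/dt₂ = 9.0554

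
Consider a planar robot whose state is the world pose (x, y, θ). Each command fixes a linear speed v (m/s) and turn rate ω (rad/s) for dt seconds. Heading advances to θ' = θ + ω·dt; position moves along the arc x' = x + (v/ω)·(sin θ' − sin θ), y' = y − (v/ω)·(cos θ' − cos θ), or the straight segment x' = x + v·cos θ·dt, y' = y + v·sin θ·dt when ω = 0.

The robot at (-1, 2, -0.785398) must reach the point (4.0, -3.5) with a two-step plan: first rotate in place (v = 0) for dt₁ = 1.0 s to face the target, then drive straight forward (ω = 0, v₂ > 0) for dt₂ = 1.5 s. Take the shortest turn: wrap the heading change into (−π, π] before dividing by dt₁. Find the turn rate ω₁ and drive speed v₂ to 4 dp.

ω₁ = -0.0476, v₂ = 4.9554

heading to target = atan2(-3.5−2, 4−-1) = -0.8330
Δθ = wrap(-0.8330 − -0.7854) = -0.0476; ω₁ = Δθ/dt₁ = -0.0476
distance = √((4−-1)² + (-3.5−2)²) = 7.4330; v₂ = distance/dt₂ = 4.9554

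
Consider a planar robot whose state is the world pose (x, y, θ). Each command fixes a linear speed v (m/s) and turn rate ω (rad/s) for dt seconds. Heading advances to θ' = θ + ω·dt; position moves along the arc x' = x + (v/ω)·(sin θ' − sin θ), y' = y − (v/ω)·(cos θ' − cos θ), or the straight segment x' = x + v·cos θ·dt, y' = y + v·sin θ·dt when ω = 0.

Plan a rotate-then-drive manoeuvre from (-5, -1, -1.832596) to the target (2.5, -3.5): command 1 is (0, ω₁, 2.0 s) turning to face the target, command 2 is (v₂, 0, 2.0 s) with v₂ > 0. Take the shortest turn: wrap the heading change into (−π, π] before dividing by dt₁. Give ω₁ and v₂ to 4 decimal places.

ω₁ = 0.7554, v₂ = 3.9528

heading to target = atan2(-3.5−-1, 2.5−-5) = -0.3218
Δθ = wrap(-0.3218 − -1.8326) = 1.5108; ω₁ = Δθ/dt₁ = 0.7554
distance = √((2.5−-5)² + (-3.5−-1)²) = 7.9057; v₂ = distance/dt₂ = 3.9528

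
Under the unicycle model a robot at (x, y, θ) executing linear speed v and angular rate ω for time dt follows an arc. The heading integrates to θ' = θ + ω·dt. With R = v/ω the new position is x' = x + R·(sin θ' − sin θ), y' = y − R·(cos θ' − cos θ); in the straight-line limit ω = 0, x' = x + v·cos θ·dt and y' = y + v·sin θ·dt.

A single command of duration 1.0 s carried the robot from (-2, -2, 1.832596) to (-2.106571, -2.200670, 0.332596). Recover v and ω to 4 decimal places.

v = -0.2500, ω = -1.5000

Δθ = 0.332596 − 1.832596 = -1.500000
ω = Δθ/dt = -1.500000/1.0 = -1.5000
R = −Δy/(cos θ' − cos θ) = 0.1667
v = R·ω = 0.1667·-1.5000 = -0.2500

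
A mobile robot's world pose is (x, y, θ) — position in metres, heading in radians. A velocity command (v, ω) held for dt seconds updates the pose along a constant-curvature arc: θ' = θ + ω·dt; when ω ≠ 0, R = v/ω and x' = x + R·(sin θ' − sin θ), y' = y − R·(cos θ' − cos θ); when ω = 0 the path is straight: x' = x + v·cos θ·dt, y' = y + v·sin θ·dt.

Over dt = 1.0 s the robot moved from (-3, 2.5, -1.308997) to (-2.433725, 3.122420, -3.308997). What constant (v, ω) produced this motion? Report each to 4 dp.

v = -1.0000, ω = -2.0000

Δθ = -3.308997 − -1.308997 = -2.000000
ω = Δθ/dt = -2.000000/1.0 = -2.0000
R = −Δy/(cos θ' − cos θ) = 0.5000
v = R·ω = 0.5000·-2.0000 = -1.0000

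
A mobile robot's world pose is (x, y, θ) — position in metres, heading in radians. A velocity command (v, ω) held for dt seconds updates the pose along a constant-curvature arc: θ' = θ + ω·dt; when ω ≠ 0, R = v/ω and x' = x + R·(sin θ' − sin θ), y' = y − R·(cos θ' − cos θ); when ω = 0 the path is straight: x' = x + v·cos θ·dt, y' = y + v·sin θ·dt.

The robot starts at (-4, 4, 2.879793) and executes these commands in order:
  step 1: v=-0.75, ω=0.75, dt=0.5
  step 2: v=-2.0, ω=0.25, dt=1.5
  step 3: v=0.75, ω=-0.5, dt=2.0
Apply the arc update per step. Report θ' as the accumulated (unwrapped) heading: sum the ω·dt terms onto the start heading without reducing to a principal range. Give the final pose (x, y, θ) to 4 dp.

step 1: θ'=3.2548 (R=-1.0000) → pose (-3.6282, 3.9723, 3.2548)
step 2: θ'=3.6298 (R=-8.0000) → pose (-0.7796, 4.8557, 3.6298)
step 3: θ'=2.6298 (R=-1.5000) → pose (-2.2178, 4.8727, 2.6298)

(-2.2178, 4.8727, 2.6298)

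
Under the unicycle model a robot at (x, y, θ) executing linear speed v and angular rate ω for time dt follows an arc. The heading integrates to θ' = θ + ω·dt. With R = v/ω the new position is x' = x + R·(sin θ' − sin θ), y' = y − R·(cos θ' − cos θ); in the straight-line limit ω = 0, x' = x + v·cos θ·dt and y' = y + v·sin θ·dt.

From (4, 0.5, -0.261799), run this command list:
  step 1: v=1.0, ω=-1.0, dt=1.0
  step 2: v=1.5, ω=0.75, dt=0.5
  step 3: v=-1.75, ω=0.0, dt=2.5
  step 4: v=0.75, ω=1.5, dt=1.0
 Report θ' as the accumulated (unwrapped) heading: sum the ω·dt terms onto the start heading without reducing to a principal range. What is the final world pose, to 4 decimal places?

(2.9597, 2.4805, 0.6132)

step 1: θ'=-1.2618 (R=-1.0000) → pose (4.6938, -0.1618, -1.2618)
step 2: θ'=-0.8868 (R=2.0000) → pose (5.0490, -0.8174, -0.8868)
step 3: θ'=-0.8868 (straight) → pose (2.2844, 2.5734, -0.8868)
step 4: θ'=0.6132 (R=0.5000) → pose (2.9597, 2.4805, 0.6132)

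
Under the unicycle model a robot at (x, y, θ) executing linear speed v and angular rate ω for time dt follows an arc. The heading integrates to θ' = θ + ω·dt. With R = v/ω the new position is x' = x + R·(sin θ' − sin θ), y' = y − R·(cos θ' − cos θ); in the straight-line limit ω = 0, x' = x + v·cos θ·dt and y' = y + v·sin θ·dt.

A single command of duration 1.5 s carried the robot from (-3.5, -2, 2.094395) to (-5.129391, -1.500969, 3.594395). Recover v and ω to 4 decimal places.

Δθ = 3.594395 − 2.094395 = 1.500000
ω = Δθ/dt = 1.500000/1.5 = 1.0000
R = Δx/(sin θ' − sin θ) = 1.2500
v = R·ω = 1.2500·1.0000 = 1.2500

v = 1.2500, ω = 1.0000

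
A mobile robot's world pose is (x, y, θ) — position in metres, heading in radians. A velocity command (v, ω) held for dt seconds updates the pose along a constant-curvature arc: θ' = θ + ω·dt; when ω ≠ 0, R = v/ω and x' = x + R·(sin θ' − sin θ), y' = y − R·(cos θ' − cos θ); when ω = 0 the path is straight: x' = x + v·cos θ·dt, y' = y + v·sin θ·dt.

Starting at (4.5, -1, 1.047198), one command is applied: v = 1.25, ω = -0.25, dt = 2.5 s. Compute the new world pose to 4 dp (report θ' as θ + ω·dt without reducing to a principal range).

(6.7813, 1.0610, 0.4222)

θ' = 1.0472 + -0.25·2.5 = 0.4222
R = v/ω = 1.25/-0.25 = -5.0000
x' = 4.5 + -5.0000·(sin 0.4222 − sin 1.0472) = 6.7813
y' = -1 − -5.0000·(cos 0.4222 − cos 1.0472) = 1.0610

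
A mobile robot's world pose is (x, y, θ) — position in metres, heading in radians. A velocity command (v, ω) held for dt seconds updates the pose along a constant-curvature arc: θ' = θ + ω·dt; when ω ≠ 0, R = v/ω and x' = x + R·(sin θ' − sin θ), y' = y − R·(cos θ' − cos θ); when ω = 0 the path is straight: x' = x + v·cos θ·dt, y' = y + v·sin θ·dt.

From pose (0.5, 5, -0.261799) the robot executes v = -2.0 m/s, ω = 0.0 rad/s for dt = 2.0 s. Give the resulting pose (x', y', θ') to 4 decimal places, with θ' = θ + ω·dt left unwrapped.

θ' = -0.2618 + 0.0·2.0 = -0.2618
ω = 0 → straight: x' = 0.5 + -2.0·cos(-0.2618)·2.0 = -3.3637
y' = 5 + -2.0·sin(-0.2618)·2.0 = 6.0353

(-3.3637, 6.0353, -0.2618)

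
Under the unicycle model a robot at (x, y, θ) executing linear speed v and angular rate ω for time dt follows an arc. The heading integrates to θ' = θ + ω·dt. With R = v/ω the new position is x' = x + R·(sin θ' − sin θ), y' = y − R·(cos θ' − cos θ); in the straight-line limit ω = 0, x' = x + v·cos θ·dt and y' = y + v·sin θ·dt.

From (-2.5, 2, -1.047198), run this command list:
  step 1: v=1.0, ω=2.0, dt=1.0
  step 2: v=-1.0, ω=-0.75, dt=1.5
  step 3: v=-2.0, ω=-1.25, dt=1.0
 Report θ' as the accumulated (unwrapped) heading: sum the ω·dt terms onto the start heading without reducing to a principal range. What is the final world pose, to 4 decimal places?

(-4.2829, 2.7587, -1.4222)

step 1: θ'=0.9528 (R=0.5000) → pose (-1.6595, 1.9603, 0.9528)
step 2: θ'=-0.1722 (R=1.3333) → pose (-2.9747, 1.4192, -0.1722)
step 3: θ'=-1.4222 (R=1.6000) → pose (-4.2829, 2.7587, -1.4222)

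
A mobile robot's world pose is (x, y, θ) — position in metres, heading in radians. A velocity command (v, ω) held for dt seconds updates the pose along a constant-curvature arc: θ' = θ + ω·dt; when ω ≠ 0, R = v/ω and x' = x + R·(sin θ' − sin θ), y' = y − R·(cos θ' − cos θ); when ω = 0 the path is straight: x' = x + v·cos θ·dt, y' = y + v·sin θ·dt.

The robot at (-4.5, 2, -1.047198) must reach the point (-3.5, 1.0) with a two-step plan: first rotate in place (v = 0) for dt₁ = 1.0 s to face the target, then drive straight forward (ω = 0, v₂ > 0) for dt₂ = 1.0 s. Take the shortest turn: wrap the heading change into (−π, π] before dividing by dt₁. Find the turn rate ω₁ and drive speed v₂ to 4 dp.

ω₁ = 0.2618, v₂ = 1.4142

heading to target = atan2(1−2, -3.5−-4.5) = -0.7854
Δθ = wrap(-0.7854 − -1.0472) = 0.2618; ω₁ = Δθ/dt₁ = 0.2618
distance = √((-3.5−-4.5)² + (1−2)²) = 1.4142; v₂ = distance/dt₂ = 1.4142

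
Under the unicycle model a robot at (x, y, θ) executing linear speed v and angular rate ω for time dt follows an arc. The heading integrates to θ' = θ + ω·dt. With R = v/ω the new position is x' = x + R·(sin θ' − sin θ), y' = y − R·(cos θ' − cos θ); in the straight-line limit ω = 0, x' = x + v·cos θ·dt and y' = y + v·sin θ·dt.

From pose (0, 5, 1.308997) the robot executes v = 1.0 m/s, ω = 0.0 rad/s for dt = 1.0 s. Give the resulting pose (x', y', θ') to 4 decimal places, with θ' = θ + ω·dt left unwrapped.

θ' = 1.3090 + 0.0·1.0 = 1.3090
ω = 0 → straight: x' = 0 + 1.0·cos(1.3090)·1.0 = 0.2588
y' = 5 + 1.0·sin(1.3090)·1.0 = 5.9659

(0.2588, 5.9659, 1.3090)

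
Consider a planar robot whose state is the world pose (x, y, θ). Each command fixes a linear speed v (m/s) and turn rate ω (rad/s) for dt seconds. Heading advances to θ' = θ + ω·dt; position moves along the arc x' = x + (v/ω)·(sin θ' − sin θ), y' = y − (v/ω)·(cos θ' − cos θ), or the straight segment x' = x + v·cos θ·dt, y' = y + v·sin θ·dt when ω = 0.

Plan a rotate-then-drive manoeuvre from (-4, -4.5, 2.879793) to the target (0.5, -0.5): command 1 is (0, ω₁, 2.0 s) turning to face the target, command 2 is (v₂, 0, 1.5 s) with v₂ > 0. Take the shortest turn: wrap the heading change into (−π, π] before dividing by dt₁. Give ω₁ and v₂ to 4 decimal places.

heading to target = atan2(-0.5−-4.5, 0.5−-4) = 0.7266
Δθ = wrap(0.7266 − 2.8798) = -2.1532; ω₁ = Δθ/dt₁ = -1.0766
distance = √((0.5−-4)² + (-0.5−-4.5)²) = 6.0208; v₂ = distance/dt₂ = 4.0139

ω₁ = -1.0766, v₂ = 4.0139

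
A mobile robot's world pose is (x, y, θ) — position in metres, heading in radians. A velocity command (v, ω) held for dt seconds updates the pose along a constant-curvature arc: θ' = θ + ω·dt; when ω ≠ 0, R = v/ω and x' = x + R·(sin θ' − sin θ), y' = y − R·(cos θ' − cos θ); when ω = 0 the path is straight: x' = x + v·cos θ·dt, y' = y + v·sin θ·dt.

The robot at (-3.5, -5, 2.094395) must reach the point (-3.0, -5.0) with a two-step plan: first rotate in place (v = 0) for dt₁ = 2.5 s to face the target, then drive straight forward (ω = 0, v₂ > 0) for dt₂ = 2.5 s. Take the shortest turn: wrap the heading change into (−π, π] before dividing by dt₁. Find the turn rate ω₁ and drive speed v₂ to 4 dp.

heading to target = atan2(-5−-5, -3−-3.5) = 0.0000
Δθ = wrap(0.0000 − 2.0944) = -2.0944; ω₁ = Δθ/dt₁ = -0.8378
distance = √((-3−-3.5)² + (-5−-5)²) = 0.5000; v₂ = distance/dt₂ = 0.2000

ω₁ = -0.8378, v₂ = 0.2000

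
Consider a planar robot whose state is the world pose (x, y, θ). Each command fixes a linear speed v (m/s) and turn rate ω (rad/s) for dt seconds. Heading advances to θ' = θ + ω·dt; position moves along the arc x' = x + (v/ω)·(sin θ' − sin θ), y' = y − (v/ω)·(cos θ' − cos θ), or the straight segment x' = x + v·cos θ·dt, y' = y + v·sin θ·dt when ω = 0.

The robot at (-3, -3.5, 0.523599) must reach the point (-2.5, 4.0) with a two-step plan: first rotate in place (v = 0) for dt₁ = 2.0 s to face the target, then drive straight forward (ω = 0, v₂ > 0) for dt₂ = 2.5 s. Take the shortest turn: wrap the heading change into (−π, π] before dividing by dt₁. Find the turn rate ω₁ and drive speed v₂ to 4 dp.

ω₁ = 0.4903, v₂ = 3.0067

heading to target = atan2(4−-3.5, -2.5−-3) = 1.5042
Δθ = wrap(1.5042 − 0.5236) = 0.9806; ω₁ = Δθ/dt₁ = 0.4903
distance = √((-2.5−-3)² + (4−-3.5)²) = 7.5166; v₂ = distance/dt₂ = 3.0067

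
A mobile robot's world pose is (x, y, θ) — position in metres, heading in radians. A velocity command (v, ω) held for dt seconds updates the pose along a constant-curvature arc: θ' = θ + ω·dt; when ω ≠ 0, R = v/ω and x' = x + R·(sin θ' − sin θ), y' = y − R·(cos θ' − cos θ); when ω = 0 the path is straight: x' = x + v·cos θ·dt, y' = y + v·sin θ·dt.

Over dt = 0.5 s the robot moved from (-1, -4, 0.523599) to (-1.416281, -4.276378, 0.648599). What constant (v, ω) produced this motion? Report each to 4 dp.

Δθ = 0.648599 − 0.523599 = 0.125000
ω = Δθ/dt = 0.125000/0.5 = 0.2500
R = Δx/(sin θ' − sin θ) = -4.0000
v = R·ω = -4.0000·0.2500 = -1.0000

v = -1.0000, ω = 0.2500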